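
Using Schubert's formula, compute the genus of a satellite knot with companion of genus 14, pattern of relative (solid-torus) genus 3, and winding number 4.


Schubert: g(satellite) = g_rel(pattern) + |winding| * g(companion),
where g_rel(pattern) is the genus of the pattern relative to the solid torus.
= 3 + 4 * 14
= 3 + 56 = 59

59


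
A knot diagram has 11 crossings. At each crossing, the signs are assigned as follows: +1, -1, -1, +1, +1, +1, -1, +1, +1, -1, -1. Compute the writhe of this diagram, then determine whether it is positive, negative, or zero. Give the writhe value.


Step 1: Count positive crossings (+1).
Positive crossings: 6
Step 2: Count negative crossings (-1).
Negative crossings: 5
Step 3: Writhe = (positive) - (negative)
w = 6 - 5 = 1
Step 4: |w| = 1, and w is positive

1


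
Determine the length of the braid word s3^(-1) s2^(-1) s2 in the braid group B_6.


The word length counts the number of generators (including inverses).
Listing each generator: s3^(-1), s2^(-1), s2
There are 3 generators in this braid word.

3


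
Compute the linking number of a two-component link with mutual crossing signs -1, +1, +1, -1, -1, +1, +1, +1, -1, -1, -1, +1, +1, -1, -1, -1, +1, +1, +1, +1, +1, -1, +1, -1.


Step 1: Count positive crossings: 13
Step 2: Count negative crossings: 11
Step 3: Sum of signs = 13 - 11 = 2
Step 4: Linking number = sum/2 = 2/2 = 1

1


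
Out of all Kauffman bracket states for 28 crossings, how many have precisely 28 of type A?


We choose which 28 of 28 crossings get A-smoothings.
C(28, 28) = 28! / (28! * 0!)
= 1

1


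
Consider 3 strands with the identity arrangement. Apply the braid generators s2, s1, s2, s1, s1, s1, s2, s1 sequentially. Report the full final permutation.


Starting with identity [1, 2, 3].
Apply generators in sequence:
  After s2: [1, 3, 2]
  After s1: [3, 1, 2]
  After s2: [3, 2, 1]
  After s1: [2, 3, 1]
  After s1: [3, 2, 1]
  After s1: [2, 3, 1]
  After s2: [2, 1, 3]
  After s1: [1, 2, 3]
Final permutation: [1, 2, 3]

[1, 2, 3]


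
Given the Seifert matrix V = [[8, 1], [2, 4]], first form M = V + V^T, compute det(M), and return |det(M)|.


Step 1: Form V + V^T where V = [[8, 1], [2, 4]]
  V^T = [[8, 2], [1, 4]]
  V + V^T = [[16, 3], [3, 8]]
Step 2: det(V + V^T) = 16*8 - 3*3
  = 128 - 9 = 119
Step 3: Knot determinant = |det(V + V^T)| = |119| = 119

119


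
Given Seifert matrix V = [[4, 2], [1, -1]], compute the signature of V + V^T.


Step 1: V + V^T = [[8, 3], [3, -2]]
Step 2: trace = 6, det = -25
Step 3: Discriminant = 6^2 - 4*(-25) = 136
Step 4: Eigenvalues: 8.83095, -2.83095
Step 5: Signature = (# positive eigenvalues) - (# negative eigenvalues) = 0

0


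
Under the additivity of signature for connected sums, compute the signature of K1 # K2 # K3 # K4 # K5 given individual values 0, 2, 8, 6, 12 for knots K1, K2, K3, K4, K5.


The signature is additive under connected sum.
signature(K1 # K2 # K3 # K4 # K5) = (0) + (2) + (8) + (6) + (12)
= 28

28


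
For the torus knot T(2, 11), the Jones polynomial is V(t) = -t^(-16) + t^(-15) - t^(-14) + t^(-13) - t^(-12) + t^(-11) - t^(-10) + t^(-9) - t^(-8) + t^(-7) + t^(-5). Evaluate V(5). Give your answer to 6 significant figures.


Substituting t = 5 into V(t) = -t^(-16) + t^(-15) - t^(-14) + t^(-13) - t^(-12) + t^(-11) - t^(-10) + t^(-9) - t^(-8) + t^(-7) + t^(-5):
  (-)t^(-16) = -6.5536e-12
  (+)t^(-15) = 3.2768e-11
  (-)t^(-14) = -1.6384e-10
  (+)t^(-13) = 8.192e-10
  (-)t^(-12) = -4.096e-09
  (+)t^(-11) = 2.048e-08
  (-)t^(-10) = -1.024e-07
  (+)t^(-9) = 5.12e-07
  (-)t^(-8) = -2.56e-06
  (+)t^(-7) = 1.28e-05
  (+)t^(-5) = 0.00032
Sum = (-6.5536e-12) + (3.2768e-11) + (-1.6384e-10) + (8.192e-10) + (-4.096e-09) + (2.048e-08) + (-1.024e-07) + (5.12e-07) + (-2.56e-06) + (1.28e-05) + (0.00032)
= 0.0003306666656
Rounded to 6 significant figures: 0.000330667

0.000330667


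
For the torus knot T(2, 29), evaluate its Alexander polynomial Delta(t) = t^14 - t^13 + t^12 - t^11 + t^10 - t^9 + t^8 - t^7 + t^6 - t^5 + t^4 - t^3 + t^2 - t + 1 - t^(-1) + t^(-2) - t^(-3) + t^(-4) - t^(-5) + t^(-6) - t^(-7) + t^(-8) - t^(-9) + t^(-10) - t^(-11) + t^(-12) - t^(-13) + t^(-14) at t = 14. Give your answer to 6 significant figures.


Substituting t = 14 into Delta(t) = t^14 - t^13 + t^12 - t^11 + t^10 - t^9 + t^8 - t^7 + t^6 - t^5 + t^4 - t^3 + t^2 - t + 1 - t^(-1) + t^(-2) - t^(-3) + t^(-4) - t^(-5) + t^(-6) - t^(-7) + t^(-8) - t^(-9) + t^(-10) - t^(-11) + t^(-12) - t^(-13) + t^(-14):
Term values: (11112006825558016) + (-793714773254144) + (56693912375296) + (-4049565169664) + (289254654976) + (-20661046784) + (1475789056) + (-105413504) + (7529536) + (-537824) + (38416) + (-2744) + (196) + (-14) + (1) + (-0.0714286) + (0.00510204) + (-0.000364431) + (2.60308e-05) + (-1.85934e-06) + (1.3281e-07) + (-9.48645e-09) + (6.77604e-10) + (-4.84003e-11) + (3.45716e-12) + (-2.4694e-13) + (1.76386e-14) + (-1.2599e-15) + (8.99927e-17)
Sum = 1.037120637e+16
Rounded to 6 significant figures: 1.03712e+16

1.03712e+16


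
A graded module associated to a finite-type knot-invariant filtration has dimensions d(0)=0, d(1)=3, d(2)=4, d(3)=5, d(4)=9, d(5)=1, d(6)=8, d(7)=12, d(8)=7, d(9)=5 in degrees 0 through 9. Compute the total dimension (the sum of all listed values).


Total dimension = d(0) + d(1) + ... + d(9)
= 0 + 3 + 4 + 5 + 9 + 1 + 8 + 12 + 7 + 5
= 54

54


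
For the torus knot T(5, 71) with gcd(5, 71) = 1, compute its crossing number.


For a torus knot T(p, q) with gcd(p,q)=1,
the crossing number is min(p*(q-1), q*(p-1)).
p*(q-1) = 5*70 = 350
q*(p-1) = 71*4 = 284
min(350, 284) = 284

284


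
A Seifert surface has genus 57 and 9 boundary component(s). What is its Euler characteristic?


chi = 2 - 2g - b
= 2 - 2*57 - 9
= 2 - 114 - 9 = -121

-121


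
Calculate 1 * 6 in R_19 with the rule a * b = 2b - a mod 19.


1 * 6 = 2*6 - 1 mod 19
= 12 - 1 mod 19
= 11 mod 19 = 11

11


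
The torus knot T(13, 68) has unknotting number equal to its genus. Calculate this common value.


For a torus knot T(p,q), both the unknotting number and genus equal (p-1)(q-1)/2.
= (13-1)(68-1)/2
= 12*67/2
= 804/2 = 402

402


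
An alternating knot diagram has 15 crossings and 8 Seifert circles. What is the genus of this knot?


For alternating knots, g = (c - s + 1)/2.
= (15 - 8 + 1)/2
= 8/2 = 4

4


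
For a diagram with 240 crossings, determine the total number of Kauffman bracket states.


Each crossing contributes 2 choices (A-smoothing or B-smoothing).
Total states = 2^240 = 1766847064778384329583297500742918515827483896875618958121606201292619776

1766847064778384329583297500742918515827483896875618958121606201292619776


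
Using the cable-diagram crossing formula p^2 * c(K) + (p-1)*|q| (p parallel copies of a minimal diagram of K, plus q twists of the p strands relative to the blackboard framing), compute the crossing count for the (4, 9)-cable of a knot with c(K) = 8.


Step 1: Each of the c(K) crossings of the companion diagram becomes p*p = p^2 crossings among the p parallel strands, and each of the |q| twists s_1 s_2 ... s_(p-1) adds (p-1) crossings.
  Crossings = p^2 * c(K) + (p-1)*|q|
Step 2: = 4^2 * 8 + (4-1)*9
Step 3: = 16*8 + 3*9
Step 4: = 128 + 27 = 155

155


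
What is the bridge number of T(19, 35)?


The bridge number of T(p,q) is min(p,q).
min(19, 35) = 19

19


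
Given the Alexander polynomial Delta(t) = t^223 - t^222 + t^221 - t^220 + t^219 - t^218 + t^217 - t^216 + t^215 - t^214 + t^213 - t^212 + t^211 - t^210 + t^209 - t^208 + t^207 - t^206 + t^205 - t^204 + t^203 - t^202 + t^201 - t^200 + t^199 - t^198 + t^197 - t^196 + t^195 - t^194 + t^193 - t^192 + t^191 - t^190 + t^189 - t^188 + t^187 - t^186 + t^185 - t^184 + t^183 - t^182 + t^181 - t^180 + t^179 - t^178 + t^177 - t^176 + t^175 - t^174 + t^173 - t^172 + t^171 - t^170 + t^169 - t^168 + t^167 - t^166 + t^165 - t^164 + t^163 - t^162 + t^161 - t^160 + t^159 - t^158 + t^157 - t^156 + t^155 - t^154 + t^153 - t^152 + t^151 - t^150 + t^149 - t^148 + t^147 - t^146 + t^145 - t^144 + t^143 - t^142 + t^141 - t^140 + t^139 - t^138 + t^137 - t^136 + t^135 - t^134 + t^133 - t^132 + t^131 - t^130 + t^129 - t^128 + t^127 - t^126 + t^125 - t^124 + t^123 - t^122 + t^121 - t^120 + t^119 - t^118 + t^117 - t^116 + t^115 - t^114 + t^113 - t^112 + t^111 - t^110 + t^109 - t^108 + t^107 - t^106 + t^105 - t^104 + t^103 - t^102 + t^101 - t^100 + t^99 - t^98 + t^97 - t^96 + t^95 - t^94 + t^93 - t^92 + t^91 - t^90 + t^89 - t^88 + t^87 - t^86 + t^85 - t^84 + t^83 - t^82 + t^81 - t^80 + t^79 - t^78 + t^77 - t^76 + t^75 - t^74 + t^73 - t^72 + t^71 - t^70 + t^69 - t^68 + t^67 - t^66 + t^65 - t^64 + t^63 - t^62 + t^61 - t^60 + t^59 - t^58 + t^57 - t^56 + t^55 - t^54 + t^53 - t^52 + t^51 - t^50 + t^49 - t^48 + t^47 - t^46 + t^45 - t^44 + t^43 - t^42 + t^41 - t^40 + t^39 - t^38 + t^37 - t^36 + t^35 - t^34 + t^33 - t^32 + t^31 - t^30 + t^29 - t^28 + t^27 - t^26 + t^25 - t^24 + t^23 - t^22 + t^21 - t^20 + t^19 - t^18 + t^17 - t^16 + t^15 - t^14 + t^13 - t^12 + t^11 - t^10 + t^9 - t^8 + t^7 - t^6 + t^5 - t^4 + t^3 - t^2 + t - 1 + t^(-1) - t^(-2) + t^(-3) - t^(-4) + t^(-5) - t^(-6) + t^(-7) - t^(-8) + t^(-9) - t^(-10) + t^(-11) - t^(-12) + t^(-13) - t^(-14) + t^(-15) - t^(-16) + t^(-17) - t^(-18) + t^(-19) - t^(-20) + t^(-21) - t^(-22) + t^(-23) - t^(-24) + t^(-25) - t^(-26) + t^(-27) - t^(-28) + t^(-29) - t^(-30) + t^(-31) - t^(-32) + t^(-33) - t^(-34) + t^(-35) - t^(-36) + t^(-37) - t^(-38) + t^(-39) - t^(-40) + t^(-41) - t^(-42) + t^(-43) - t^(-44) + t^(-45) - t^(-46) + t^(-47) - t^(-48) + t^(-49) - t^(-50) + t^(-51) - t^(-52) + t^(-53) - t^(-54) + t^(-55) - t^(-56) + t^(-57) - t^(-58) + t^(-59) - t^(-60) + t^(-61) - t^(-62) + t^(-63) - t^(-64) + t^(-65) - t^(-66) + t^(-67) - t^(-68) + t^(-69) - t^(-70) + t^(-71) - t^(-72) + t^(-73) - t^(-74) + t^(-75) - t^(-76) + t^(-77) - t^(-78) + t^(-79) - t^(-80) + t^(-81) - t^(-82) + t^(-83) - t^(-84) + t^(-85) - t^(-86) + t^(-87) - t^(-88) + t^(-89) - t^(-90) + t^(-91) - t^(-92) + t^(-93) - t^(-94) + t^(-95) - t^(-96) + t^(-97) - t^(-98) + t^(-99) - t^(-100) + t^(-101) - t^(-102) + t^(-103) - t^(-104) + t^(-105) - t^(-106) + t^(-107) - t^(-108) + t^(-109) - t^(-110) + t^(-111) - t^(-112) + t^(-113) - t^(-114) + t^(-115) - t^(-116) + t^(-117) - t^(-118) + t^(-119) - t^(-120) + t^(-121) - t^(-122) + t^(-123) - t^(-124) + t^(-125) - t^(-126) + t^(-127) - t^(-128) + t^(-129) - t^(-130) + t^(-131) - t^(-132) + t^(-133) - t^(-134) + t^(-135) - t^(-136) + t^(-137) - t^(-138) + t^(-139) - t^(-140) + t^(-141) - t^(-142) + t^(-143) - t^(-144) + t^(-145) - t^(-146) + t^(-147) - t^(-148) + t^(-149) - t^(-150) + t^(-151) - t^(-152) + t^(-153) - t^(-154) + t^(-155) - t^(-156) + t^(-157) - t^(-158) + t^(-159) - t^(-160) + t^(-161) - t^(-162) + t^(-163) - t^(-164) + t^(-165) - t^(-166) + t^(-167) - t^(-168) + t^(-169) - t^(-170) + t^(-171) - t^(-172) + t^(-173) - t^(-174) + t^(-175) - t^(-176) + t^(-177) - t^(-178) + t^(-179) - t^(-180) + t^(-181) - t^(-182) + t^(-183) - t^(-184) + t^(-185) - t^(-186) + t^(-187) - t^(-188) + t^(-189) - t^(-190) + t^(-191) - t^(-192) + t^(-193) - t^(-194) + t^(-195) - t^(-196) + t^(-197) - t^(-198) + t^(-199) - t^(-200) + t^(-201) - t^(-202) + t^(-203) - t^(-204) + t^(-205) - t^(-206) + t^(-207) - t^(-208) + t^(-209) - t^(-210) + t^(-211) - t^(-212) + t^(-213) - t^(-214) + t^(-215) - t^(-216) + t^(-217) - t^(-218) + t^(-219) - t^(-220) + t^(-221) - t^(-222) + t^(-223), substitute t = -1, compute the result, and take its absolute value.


Step 1: The polynomial has 447 terms with alternating signs, exponents from 223 down to -223.
Step 2: Substitute t = -1. The i-th term has coefficient (-1)^i and exponent (m-i),
  so its value is (-1)^i * (-1)^(m-i) = (-1)^m = -1 for every i.
Step 3: All 447 terms equal -1, so Delta(-1) = 447 * (-1) = -447
Step 4: |Delta(-1)| = 447

447


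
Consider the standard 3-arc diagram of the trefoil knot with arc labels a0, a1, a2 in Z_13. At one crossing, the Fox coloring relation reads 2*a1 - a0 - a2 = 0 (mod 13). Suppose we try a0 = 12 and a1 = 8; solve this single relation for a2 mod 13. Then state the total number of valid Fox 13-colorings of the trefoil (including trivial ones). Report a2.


Step 1: Apply the given crossing relation 2*a1 - a0 - a2 = 0 (mod 13).
  a2 = 2*a1 - a0 mod 13
  a2 = 2*8 - 12 mod 13
  a2 = 16 - 12 mod 13
  a2 = 4 mod 13 = 4
Step 2: The trefoil has determinant 3.
  Number of Fox p-colorings (p prime) is p^2 if p = 3, else p.
  Since 13 does not divide 3, only trivial (constant) colorings exist.
  (So the trial a0 = 12, a1 = 8 with a0 != a1 does NOT extend to a valid coloring of the whole trefoil: the other two crossing relations require 3*(a1 - a0) = 0 (mod 13), which fails.)
  Total colorings = 13
Step 3: a2 = 4, total Fox 13-colorings = 13

4


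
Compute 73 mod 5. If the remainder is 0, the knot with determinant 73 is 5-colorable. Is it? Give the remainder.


Step 1: A knot is p-colorable if and only if p divides its determinant.
Step 2: Compute 73 mod 5.
73 = 14 * 5 + 3
Step 3: 73 mod 5 = 3
Step 4: The knot is 5-colorable: no

3


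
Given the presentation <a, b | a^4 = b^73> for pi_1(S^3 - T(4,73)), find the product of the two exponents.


The relation is a^4 = b^73.
Product of exponents = 4 * 73
= 292

292


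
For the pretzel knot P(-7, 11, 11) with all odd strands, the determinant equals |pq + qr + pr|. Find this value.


Step 1: Compute pq + qr + pr.
pq = (-7)*11 = -77
qr = 11*11 = 121
pr = (-7)*11 = -77
pq + qr + pr = -77 + 121 + (-77) = -33
Step 2: Take absolute value.
det(P(-7,11,11)) = |-33| = 33

33


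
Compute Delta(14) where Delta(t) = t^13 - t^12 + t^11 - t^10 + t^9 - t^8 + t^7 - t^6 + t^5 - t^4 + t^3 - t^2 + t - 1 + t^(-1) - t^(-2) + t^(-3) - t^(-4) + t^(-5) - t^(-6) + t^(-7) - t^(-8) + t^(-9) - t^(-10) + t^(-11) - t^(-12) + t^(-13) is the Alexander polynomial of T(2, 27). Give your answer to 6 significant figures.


Substituting t = 14 into Delta(t) = t^13 - t^12 + t^11 - t^10 + t^9 - t^8 + t^7 - t^6 + t^5 - t^4 + t^3 - t^2 + t - 1 + t^(-1) - t^(-2) + t^(-3) - t^(-4) + t^(-5) - t^(-6) + t^(-7) - t^(-8) + t^(-9) - t^(-10) + t^(-11) - t^(-12) + t^(-13):
Term values: (793714773254144) + (-56693912375296) + (4049565169664) + (-289254654976) + (20661046784) + (-1475789056) + (105413504) + (-7529536) + (537824) + (-38416) + (2744) + (-196) + (14) + (-1) + (0.0714286) + (-0.00510204) + (0.000364431) + (-2.60308e-05) + (1.85934e-06) + (-1.3281e-07) + (9.48645e-09) + (-6.77604e-10) + (4.84003e-11) + (-3.45716e-12) + (2.4694e-13) + (-1.76386e-14) + (1.2599e-15)
Sum = 7.40800455e+14
Rounded to 6 significant figures: 7.408e+14

7.408e+14


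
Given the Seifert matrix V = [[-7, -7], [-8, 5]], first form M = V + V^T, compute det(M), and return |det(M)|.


Step 1: Form V + V^T where V = [[-7, -7], [-8, 5]]
  V^T = [[-7, -8], [-7, 5]]
  V + V^T = [[-14, -15], [-15, 10]]
Step 2: det(V + V^T) = (-14)*10 - (-15)*(-15)
  = -140 - 225 = -365
Step 3: Knot determinant = |det(V + V^T)| = |-365| = 365

365


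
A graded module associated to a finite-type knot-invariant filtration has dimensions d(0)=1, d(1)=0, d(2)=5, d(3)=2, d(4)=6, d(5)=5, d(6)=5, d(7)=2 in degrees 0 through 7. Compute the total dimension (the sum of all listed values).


Total dimension = d(0) + d(1) + ... + d(7)
= 1 + 0 + 5 + 2 + 6 + 5 + 5 + 2
= 26

26


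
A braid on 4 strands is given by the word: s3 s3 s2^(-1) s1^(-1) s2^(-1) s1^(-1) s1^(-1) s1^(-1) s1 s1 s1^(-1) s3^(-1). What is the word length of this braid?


The word length counts the number of generators (including inverses).
Listing each generator: s3, s3, s2^(-1), s1^(-1), s2^(-1), s1^(-1), s1^(-1), s1^(-1), s1, s1, s1^(-1), s3^(-1)
There are 12 generators in this braid word.

12


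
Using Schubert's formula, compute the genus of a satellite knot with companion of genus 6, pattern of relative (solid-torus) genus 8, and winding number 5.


Schubert: g(satellite) = g_rel(pattern) + |winding| * g(companion),
where g_rel(pattern) is the genus of the pattern relative to the solid torus.
= 8 + 5 * 6
= 8 + 30 = 38

38


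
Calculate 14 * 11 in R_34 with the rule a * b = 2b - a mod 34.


14 * 11 = 2*11 - 14 mod 34
= 22 - 14 mod 34
= 8 mod 34 = 8

8


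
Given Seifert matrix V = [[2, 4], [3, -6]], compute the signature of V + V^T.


Step 1: V + V^T = [[4, 7], [7, -12]]
Step 2: trace = -8, det = -97
Step 3: Discriminant = (-8)^2 - 4*(-97) = 452
Step 4: Eigenvalues: 6.63015, -14.6301
Step 5: Signature = (# positive eigenvalues) - (# negative eigenvalues) = 0

0


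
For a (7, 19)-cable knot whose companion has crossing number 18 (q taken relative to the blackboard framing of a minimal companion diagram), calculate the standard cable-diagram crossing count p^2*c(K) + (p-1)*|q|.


Step 1: Each of the c(K) crossings of the companion diagram becomes p*p = p^2 crossings among the p parallel strands, and each of the |q| twists s_1 s_2 ... s_(p-1) adds (p-1) crossings.
  Crossings = p^2 * c(K) + (p-1)*|q|
Step 2: = 7^2 * 18 + (7-1)*19
Step 3: = 49*18 + 6*19
Step 4: = 882 + 114 = 996

996


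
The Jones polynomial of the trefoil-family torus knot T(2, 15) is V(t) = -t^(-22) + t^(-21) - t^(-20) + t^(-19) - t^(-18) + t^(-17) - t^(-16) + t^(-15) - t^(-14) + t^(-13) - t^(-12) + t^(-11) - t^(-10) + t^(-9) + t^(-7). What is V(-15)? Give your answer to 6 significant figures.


Substituting t = -15 into V(t) = -t^(-22) + t^(-21) - t^(-20) + t^(-19) - t^(-18) + t^(-17) - t^(-16) + t^(-15) - t^(-14) + t^(-13) - t^(-12) + t^(-11) - t^(-10) + t^(-9) + t^(-7):
  (-)t^(-22) = -1.33657e-26
  (+)t^(-21) = -2.00486e-25
  (-)t^(-20) = -3.00729e-24
  (+)t^(-19) = -4.51093e-23
  (-)t^(-18) = -6.76639e-22
  (+)t^(-17) = -1.01496e-20
  (-)t^(-16) = -1.52244e-19
  (+)t^(-15) = -2.28366e-18
  (-)t^(-14) = -3.42549e-17
  (+)t^(-13) = -5.13823e-16
  (-)t^(-12) = -7.70735e-15
  (+)t^(-11) = -1.1561e-13
  (-)t^(-10) = -1.73415e-12
  (+)t^(-9) = -2.60123e-11
  (+)t^(-7) = -5.85277e-09
Sum = (-1.33657e-26) + (-2.00486e-25) + (-3.00729e-24) + (-4.51093e-23) + (-6.76639e-22) + (-1.01496e-20) + (-1.52244e-19) + (-2.28366e-18) + (-3.42549e-17) + (-5.13823e-16) + (-7.70735e-15) + (-1.1561e-13) + (-1.73415e-12) + (-2.60123e-11) + (-5.85277e-09)
= -5.880636663e-09
Rounded to 6 significant figures: -5.88064e-09

-5.88064e-09


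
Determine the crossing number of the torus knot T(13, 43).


For a torus knot T(p, q) with gcd(p,q)=1,
the crossing number is min(p*(q-1), q*(p-1)).
p*(q-1) = 13*42 = 546
q*(p-1) = 43*12 = 516
min(546, 516) = 516

516


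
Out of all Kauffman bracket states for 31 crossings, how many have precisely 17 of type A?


We choose which 17 of 31 crossings get A-smoothings.
C(31, 17) = 31! / (17! * 14!)
= 265182525

265182525


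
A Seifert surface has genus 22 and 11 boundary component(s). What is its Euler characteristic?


chi = 2 - 2g - b
= 2 - 2*22 - 11
= 2 - 44 - 11 = -53

-53


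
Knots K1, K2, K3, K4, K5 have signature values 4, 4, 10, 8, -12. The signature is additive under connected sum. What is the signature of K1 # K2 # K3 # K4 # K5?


The signature is additive under connected sum.
signature(K1 # K2 # K3 # K4 # K5) = (4) + (4) + (10) + (8) + (-12)
= 14

14


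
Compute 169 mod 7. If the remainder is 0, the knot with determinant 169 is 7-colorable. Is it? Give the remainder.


Step 1: A knot is p-colorable if and only if p divides its determinant.
Step 2: Compute 169 mod 7.
169 = 24 * 7 + 1
Step 3: 169 mod 7 = 1
Step 4: The knot is 7-colorable: no

1


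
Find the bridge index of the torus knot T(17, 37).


The bridge number of T(p,q) is min(p,q).
min(17, 37) = 17

17


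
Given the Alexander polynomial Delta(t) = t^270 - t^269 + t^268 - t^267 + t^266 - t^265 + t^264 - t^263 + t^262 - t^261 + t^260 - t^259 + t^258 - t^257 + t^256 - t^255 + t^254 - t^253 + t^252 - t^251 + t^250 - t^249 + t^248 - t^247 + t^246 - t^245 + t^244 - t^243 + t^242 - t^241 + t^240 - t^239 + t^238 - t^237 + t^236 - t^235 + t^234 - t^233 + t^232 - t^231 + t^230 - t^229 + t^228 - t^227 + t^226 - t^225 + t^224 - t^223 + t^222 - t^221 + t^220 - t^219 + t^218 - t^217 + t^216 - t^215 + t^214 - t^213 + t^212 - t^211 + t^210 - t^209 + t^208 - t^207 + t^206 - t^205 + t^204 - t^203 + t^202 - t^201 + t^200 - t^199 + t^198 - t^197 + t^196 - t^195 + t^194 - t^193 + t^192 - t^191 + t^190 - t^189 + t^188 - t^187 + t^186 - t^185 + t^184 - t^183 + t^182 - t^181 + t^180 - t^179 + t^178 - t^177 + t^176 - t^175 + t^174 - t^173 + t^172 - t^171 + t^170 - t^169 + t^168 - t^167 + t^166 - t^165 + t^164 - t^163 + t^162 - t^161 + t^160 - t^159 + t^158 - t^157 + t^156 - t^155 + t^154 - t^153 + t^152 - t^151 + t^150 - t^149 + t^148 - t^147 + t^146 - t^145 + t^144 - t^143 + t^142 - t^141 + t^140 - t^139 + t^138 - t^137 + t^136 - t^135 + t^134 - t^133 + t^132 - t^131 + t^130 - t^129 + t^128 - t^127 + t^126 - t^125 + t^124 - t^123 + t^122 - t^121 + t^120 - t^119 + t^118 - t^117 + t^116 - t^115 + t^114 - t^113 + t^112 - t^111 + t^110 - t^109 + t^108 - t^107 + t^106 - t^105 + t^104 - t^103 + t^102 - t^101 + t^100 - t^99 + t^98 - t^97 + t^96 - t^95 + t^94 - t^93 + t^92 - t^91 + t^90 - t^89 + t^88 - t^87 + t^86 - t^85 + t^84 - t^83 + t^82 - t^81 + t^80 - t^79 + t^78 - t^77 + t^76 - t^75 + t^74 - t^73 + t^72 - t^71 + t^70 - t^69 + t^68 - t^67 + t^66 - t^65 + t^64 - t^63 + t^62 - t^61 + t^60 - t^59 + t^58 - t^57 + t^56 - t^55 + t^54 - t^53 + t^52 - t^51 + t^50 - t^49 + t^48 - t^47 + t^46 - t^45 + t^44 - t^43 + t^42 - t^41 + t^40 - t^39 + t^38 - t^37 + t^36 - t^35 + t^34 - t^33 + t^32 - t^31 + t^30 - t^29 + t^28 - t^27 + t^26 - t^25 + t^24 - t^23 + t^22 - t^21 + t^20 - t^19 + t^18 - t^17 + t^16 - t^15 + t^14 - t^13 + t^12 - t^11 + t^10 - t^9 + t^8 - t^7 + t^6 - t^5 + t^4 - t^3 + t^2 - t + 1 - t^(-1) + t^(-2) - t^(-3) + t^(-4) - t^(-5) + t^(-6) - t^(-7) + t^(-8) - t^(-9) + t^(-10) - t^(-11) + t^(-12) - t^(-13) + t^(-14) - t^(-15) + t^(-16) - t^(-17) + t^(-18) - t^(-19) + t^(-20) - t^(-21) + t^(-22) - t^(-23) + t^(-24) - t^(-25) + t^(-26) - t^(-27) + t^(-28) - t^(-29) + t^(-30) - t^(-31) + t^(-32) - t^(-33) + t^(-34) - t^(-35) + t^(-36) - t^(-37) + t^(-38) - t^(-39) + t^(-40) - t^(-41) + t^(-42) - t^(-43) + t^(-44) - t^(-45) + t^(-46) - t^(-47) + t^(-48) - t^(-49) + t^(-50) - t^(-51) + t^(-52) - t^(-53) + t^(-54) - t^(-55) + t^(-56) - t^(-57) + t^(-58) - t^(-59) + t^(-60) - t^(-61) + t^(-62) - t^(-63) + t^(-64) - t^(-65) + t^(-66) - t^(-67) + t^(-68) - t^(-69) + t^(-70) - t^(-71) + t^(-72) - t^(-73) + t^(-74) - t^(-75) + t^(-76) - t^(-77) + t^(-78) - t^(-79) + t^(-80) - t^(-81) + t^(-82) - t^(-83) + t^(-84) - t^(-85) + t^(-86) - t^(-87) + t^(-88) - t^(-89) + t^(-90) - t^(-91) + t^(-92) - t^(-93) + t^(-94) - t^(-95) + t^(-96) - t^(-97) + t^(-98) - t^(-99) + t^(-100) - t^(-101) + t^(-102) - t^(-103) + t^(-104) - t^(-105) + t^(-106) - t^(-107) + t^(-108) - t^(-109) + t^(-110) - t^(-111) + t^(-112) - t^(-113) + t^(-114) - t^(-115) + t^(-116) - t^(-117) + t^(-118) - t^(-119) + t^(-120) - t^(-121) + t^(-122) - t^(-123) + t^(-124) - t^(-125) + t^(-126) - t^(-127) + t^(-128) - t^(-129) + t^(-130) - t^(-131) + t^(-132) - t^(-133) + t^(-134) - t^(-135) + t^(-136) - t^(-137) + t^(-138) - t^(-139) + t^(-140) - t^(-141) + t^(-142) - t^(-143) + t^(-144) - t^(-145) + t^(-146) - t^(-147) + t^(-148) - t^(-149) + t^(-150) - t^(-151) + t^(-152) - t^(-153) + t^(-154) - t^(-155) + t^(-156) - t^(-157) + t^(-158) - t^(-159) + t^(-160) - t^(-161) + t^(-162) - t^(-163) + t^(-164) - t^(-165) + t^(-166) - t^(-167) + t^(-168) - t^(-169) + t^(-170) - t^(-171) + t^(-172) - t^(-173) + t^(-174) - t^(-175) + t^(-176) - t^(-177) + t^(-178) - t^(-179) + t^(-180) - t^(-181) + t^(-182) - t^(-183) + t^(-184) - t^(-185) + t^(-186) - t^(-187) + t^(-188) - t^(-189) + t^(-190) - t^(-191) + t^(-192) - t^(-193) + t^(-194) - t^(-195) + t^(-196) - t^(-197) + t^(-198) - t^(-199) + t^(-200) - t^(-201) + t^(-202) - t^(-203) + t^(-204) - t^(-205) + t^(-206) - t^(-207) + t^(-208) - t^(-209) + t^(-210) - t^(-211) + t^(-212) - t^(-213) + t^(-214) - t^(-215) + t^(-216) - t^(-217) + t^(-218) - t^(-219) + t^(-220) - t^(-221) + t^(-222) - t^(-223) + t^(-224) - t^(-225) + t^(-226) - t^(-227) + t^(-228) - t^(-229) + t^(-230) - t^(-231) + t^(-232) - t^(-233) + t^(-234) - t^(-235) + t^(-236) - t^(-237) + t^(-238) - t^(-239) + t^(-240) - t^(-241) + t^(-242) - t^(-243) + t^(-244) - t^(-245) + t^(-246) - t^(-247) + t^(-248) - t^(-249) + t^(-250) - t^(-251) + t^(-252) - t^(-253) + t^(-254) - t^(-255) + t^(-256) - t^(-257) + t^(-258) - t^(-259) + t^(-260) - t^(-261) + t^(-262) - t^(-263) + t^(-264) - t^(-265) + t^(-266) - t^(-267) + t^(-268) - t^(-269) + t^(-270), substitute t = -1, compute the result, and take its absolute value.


Step 1: The polynomial has 541 terms with alternating signs, exponents from 270 down to -270.
Step 2: Substitute t = -1. The i-th term has coefficient (-1)^i and exponent (m-i),
  so its value is (-1)^i * (-1)^(m-i) = (-1)^m = 1 for every i.
Step 3: All 541 terms equal 1, so Delta(-1) = 541 * (1) = 541
Step 4: |Delta(-1)| = 541

541


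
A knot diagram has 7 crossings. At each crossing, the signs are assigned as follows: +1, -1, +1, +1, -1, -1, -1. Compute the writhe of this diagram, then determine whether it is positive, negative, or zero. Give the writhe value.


Step 1: Count positive crossings (+1).
Positive crossings: 3
Step 2: Count negative crossings (-1).
Negative crossings: 4
Step 3: Writhe = (positive) - (negative)
w = 3 - 4 = -1
Step 4: |w| = 1, and w is negative

-1


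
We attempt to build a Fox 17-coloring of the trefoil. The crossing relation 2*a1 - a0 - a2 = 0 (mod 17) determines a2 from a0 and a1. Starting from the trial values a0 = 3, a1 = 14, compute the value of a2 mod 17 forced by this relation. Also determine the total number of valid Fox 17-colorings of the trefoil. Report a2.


Step 1: Apply the given crossing relation 2*a1 - a0 - a2 = 0 (mod 17).
  a2 = 2*a1 - a0 mod 17
  a2 = 2*14 - 3 mod 17
  a2 = 28 - 3 mod 17
  a2 = 25 mod 17 = 8
Step 2: The trefoil has determinant 3.
  Number of Fox p-colorings (p prime) is p^2 if p = 3, else p.
  Since 17 does not divide 3, only trivial (constant) colorings exist.
  (So the trial a0 = 3, a1 = 14 with a0 != a1 does NOT extend to a valid coloring of the whole trefoil: the other two crossing relations require 3*(a1 - a0) = 0 (mod 17), which fails.)
  Total colorings = 17
Step 3: a2 = 8, total Fox 17-colorings = 17

8


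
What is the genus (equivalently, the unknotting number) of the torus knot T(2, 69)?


For a torus knot T(p,q), both the unknotting number and genus equal (p-1)(q-1)/2.
= (2-1)(69-1)/2
= 1*68/2
= 68/2 = 34

34


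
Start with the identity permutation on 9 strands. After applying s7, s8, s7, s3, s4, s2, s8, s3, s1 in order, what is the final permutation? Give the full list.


Starting with identity [1, 2, 3, 4, 5, 6, 7, 8, 9].
Apply generators in sequence:
  After s7: [1, 2, 3, 4, 5, 6, 8, 7, 9]
  After s8: [1, 2, 3, 4, 5, 6, 8, 9, 7]
  After s7: [1, 2, 3, 4, 5, 6, 9, 8, 7]
  After s3: [1, 2, 4, 3, 5, 6, 9, 8, 7]
  After s4: [1, 2, 4, 5, 3, 6, 9, 8, 7]
  After s2: [1, 4, 2, 5, 3, 6, 9, 8, 7]
  After s8: [1, 4, 2, 5, 3, 6, 9, 7, 8]
  After s3: [1, 4, 5, 2, 3, 6, 9, 7, 8]
  After s1: [4, 1, 5, 2, 3, 6, 9, 7, 8]
Final permutation: [4, 1, 5, 2, 3, 6, 9, 7, 8]

[4, 1, 5, 2, 3, 6, 9, 7, 8]


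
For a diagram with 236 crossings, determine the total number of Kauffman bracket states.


Each crossing contributes 2 choices (A-smoothing or B-smoothing).
Total states = 2^236 = 110427941548649020598956093796432407239217743554726184882600387580788736

110427941548649020598956093796432407239217743554726184882600387580788736


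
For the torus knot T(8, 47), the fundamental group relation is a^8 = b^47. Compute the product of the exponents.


The relation is a^8 = b^47.
Product of exponents = 8 * 47
= 376

376


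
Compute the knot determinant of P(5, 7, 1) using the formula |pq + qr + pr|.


Step 1: Compute pq + qr + pr.
pq = 5*7 = 35
qr = 7*1 = 7
pr = 5*1 = 5
pq + qr + pr = 35 + 7 + 5 = 47
Step 2: Take absolute value.
det(P(5,7,1)) = |47| = 47

47


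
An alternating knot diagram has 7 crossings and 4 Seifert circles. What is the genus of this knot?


For alternating knots, g = (c - s + 1)/2.
= (7 - 4 + 1)/2
= 4/2 = 2

2


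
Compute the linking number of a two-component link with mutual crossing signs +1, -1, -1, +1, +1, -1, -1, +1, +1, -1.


Step 1: Count positive crossings: 5
Step 2: Count negative crossings: 5
Step 3: Sum of signs = 5 - 5 = 0
Step 4: Linking number = sum/2 = 0/2 = 0

0


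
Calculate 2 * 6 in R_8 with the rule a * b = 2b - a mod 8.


2 * 6 = 2*6 - 2 mod 8
= 12 - 2 mod 8
= 10 mod 8 = 2

2


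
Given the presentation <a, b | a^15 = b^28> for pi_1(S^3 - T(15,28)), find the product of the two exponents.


The relation is a^15 = b^28.
Product of exponents = 15 * 28
= 420

420


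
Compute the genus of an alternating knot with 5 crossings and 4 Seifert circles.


For alternating knots, g = (c - s + 1)/2.
= (5 - 4 + 1)/2
= 2/2 = 1

1


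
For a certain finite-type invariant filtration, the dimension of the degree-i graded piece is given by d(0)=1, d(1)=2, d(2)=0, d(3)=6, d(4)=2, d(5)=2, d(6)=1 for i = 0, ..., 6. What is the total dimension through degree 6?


Total dimension = d(0) + d(1) + ... + d(6)
= 1 + 2 + 0 + 6 + 2 + 2 + 1
= 14

14


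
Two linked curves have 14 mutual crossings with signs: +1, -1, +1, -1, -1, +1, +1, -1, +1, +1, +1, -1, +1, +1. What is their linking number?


Step 1: Count positive crossings: 9
Step 2: Count negative crossings: 5
Step 3: Sum of signs = 9 - 5 = 4
Step 4: Linking number = sum/2 = 4/2 = 2

2


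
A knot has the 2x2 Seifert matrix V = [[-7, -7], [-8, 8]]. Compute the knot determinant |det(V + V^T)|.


Step 1: Form V + V^T where V = [[-7, -7], [-8, 8]]
  V^T = [[-7, -8], [-7, 8]]
  V + V^T = [[-14, -15], [-15, 16]]
Step 2: det(V + V^T) = (-14)*16 - (-15)*(-15)
  = -224 - 225 = -449
Step 3: Knot determinant = |det(V + V^T)| = |-449| = 449

449


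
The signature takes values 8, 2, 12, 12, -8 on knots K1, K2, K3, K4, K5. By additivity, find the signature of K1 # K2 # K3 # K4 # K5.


The signature is additive under connected sum.
signature(K1 # K2 # K3 # K4 # K5) = (8) + (2) + (12) + (12) + (-8)
= 26

26


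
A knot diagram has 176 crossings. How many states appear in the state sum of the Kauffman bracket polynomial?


Each crossing contributes 2 choices (A-smoothing or B-smoothing).
Total states = 2^176 = 95780971304118053647396689196894323976171195136475136

95780971304118053647396689196894323976171195136475136


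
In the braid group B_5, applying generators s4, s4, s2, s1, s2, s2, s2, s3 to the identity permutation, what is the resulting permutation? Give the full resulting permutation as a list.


Starting with identity [1, 2, 3, 4, 5].
Apply generators in sequence:
  After s4: [1, 2, 3, 5, 4]
  After s4: [1, 2, 3, 4, 5]
  After s2: [1, 3, 2, 4, 5]
  After s1: [3, 1, 2, 4, 5]
  After s2: [3, 2, 1, 4, 5]
  After s2: [3, 1, 2, 4, 5]
  After s2: [3, 2, 1, 4, 5]
  After s3: [3, 2, 4, 1, 5]
Final permutation: [3, 2, 4, 1, 5]

[3, 2, 4, 1, 5]


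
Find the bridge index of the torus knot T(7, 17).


The bridge number of T(p,q) is min(p,q).
min(7, 17) = 7

7


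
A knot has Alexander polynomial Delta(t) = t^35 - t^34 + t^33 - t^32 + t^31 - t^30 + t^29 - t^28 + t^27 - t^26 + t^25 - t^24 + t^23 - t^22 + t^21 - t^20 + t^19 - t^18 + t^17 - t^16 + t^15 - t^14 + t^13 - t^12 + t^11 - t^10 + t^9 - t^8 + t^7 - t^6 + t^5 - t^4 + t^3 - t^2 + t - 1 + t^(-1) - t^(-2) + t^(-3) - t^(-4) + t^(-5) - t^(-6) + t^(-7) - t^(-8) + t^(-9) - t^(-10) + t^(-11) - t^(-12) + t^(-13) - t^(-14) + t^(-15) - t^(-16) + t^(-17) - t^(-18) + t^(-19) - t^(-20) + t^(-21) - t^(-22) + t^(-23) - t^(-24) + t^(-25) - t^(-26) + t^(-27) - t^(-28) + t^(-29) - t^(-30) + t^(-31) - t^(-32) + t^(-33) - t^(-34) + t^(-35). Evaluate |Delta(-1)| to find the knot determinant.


Step 1: The polynomial has 71 terms with alternating signs, exponents from 35 down to -35.
Step 2: Substitute t = -1. The i-th term has coefficient (-1)^i and exponent (m-i),
  so its value is (-1)^i * (-1)^(m-i) = (-1)^m = -1 for every i.
Step 3: All 71 terms equal -1, so Delta(-1) = 71 * (-1) = -71
Step 4: |Delta(-1)| = 71

71


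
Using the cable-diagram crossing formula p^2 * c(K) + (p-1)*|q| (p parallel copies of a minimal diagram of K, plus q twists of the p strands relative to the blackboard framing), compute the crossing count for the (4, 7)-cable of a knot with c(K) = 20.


Step 1: Each of the c(K) crossings of the companion diagram becomes p*p = p^2 crossings among the p parallel strands, and each of the |q| twists s_1 s_2 ... s_(p-1) adds (p-1) crossings.
  Crossings = p^2 * c(K) + (p-1)*|q|
Step 2: = 4^2 * 20 + (4-1)*7
Step 3: = 16*20 + 3*7
Step 4: = 320 + 21 = 341

341


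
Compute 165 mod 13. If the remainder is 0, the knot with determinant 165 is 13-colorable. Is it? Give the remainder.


Step 1: A knot is p-colorable if and only if p divides its determinant.
Step 2: Compute 165 mod 13.
165 = 12 * 13 + 9
Step 3: 165 mod 13 = 9
Step 4: The knot is 13-colorable: no

9


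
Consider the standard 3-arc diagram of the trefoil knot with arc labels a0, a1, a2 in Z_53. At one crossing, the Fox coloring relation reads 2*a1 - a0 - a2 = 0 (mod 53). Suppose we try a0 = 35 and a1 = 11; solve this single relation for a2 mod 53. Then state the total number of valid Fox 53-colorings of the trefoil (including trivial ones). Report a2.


Step 1: Apply the given crossing relation 2*a1 - a0 - a2 = 0 (mod 53).
  a2 = 2*a1 - a0 mod 53
  a2 = 2*11 - 35 mod 53
  a2 = 22 - 35 mod 53
  a2 = -13 mod 53 = 40
Step 2: The trefoil has determinant 3.
  Number of Fox p-colorings (p prime) is p^2 if p = 3, else p.
  Since 53 does not divide 3, only trivial (constant) colorings exist.
  (So the trial a0 = 35, a1 = 11 with a0 != a1 does NOT extend to a valid coloring of the whole trefoil: the other two crossing relations require 3*(a1 - a0) = 0 (mod 53), which fails.)
  Total colorings = 53
Step 3: a2 = 40, total Fox 53-colorings = 53

40


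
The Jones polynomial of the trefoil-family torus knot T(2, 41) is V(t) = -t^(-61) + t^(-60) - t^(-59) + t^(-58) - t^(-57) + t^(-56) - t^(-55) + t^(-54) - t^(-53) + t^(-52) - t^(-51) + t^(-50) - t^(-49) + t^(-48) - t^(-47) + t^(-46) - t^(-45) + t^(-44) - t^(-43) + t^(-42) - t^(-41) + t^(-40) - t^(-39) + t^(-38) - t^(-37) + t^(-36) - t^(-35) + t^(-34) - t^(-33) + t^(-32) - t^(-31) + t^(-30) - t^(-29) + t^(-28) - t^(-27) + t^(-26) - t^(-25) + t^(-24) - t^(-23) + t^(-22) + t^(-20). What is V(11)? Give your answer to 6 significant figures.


Substituting t = 11 into V(t) = -t^(-61) + t^(-60) - t^(-59) + t^(-58) - t^(-57) + t^(-56) - t^(-55) + t^(-54) - t^(-53) + t^(-52) - t^(-51) + t^(-50) - t^(-49) + t^(-48) - t^(-47) + t^(-46) - t^(-45) + t^(-44) - t^(-43) + t^(-42) - t^(-41) + t^(-40) - t^(-39) + t^(-38) - t^(-37) + t^(-36) - t^(-35) + t^(-34) - t^(-33) + t^(-32) - t^(-31) + t^(-30) - t^(-29) + t^(-28) - t^(-27) + t^(-26) - t^(-25) + t^(-24) - t^(-23) + t^(-22) + t^(-20):
  (-)t^(-61) = -2.9857e-64
  (+)t^(-60) = 3.28427e-63
  (-)t^(-59) = -3.6127e-62
  (+)t^(-58) = 3.97397e-61
  (-)t^(-57) = -4.37136e-60
  (+)t^(-56) = 4.8085e-59
  (-)t^(-55) = -5.28935e-58
  (+)t^(-54) = 5.81829e-57
  (-)t^(-53) = -6.40011e-56
  (+)t^(-52) = 7.04013e-55
  (-)t^(-51) = -7.74414e-54
  (+)t^(-50) = 8.51855e-53
  (-)t^(-49) = -9.37041e-52
  (+)t^(-48) = 1.03074e-50
  (-)t^(-47) = -1.13382e-49
  (+)t^(-46) = 1.2472e-48
  (-)t^(-45) = -1.37192e-47
  (+)t^(-44) = 1.50911e-46
  (-)t^(-43) = -1.66002e-45
  (+)t^(-42) = 1.82603e-44
  (-)t^(-41) = -2.00863e-43
  (+)t^(-40) = 2.20949e-42
  (-)t^(-39) = -2.43044e-41
  (+)t^(-38) = 2.67349e-40
  (-)t^(-37) = -2.94083e-39
  (+)t^(-36) = 3.23492e-38
  (-)t^(-35) = -3.55841e-37
  (+)t^(-34) = 3.91425e-36
  (-)t^(-33) = -4.30568e-35
  (+)t^(-32) = 4.73624e-34
  (-)t^(-31) = -5.20987e-33
  (+)t^(-30) = 5.73086e-32
  (-)t^(-29) = -6.30394e-31
  (+)t^(-28) = 6.93433e-30
  (-)t^(-27) = -7.62777e-29
  (+)t^(-26) = 8.39055e-28
  (-)t^(-25) = -9.2296e-27
  (+)t^(-24) = 1.01526e-25
  (-)t^(-23) = -1.11678e-24
  (+)t^(-22) = 1.22846e-23
  (+)t^(-20) = 1.48644e-21
Sum = (-2.9857e-64) + (3.28427e-63) + (-3.6127e-62) + (3.97397e-61) + (-4.37136e-60) + (4.8085e-59) + (-5.28935e-58) + (5.81829e-57) + (-6.40011e-56) + (7.04013e-55) + (-7.74414e-54) + (8.51855e-53) + (-9.37041e-52) + (1.03074e-50) + (-1.13382e-49) + (1.2472e-48) + (-1.37192e-47) + (1.50911e-46) + (-1.66002e-45) + (1.82603e-44) + (-2.00863e-43) + (2.20949e-42) + (-2.43044e-41) + (2.67349e-40) + (-2.94083e-39) + (3.23492e-38) + (-3.55841e-37) + (3.91425e-36) + (-4.30568e-35) + (4.73624e-34) + (-5.20987e-33) + (5.73086e-32) + (-6.30394e-31) + (6.93433e-30) + (-7.62777e-29) + (8.39055e-28) + (-9.2296e-27) + (1.01526e-25) + (-1.11678e-24) + (1.22846e-23) + (1.48644e-21)
= 1.497697161e-21
Rounded to 6 significant figures: 1.4977e-21

1.4977e-21


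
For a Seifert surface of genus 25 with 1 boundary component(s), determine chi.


chi = 2 - 2g - b
= 2 - 2*25 - 1
= 2 - 50 - 1 = -49

-49


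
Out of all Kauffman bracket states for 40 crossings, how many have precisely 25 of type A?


We choose which 25 of 40 crossings get A-smoothings.
C(40, 25) = 40! / (25! * 15!)
= 40225345056

40225345056


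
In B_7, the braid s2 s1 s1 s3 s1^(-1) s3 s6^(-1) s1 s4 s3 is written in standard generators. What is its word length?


The word length counts the number of generators (including inverses).
Listing each generator: s2, s1, s1, s3, s1^(-1), s3, s6^(-1), s1, s4, s3
There are 10 generators in this braid word.

10


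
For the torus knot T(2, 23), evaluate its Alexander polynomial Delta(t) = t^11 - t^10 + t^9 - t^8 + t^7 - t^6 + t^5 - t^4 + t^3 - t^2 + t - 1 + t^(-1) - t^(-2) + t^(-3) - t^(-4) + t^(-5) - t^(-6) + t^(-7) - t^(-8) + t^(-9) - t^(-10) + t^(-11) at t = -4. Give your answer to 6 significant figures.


Substituting t = -4 into Delta(t) = t^11 - t^10 + t^9 - t^8 + t^7 - t^6 + t^5 - t^4 + t^3 - t^2 + t - 1 + t^(-1) - t^(-2) + t^(-3) - t^(-4) + t^(-5) - t^(-6) + t^(-7) - t^(-8) + t^(-9) - t^(-10) + t^(-11):
Term values: (-4194304) + (-1048576) + (-262144) + (-65536) + (-16384) + (-4096) + (-1024) + (-256) + (-64) + (-16) + (-4) + (-1) + (-0.25) + (-0.0625) + (-0.015625) + (-0.00390625) + (-0.000976562) + (-0.000244141) + (-6.10352e-05) + (-1.52588e-05) + (-3.8147e-06) + (-9.53674e-07) + (-2.38419e-07)
Sum = -5592405.333
Rounded to 6 significant figures: -5.59241e+06

-5.59241e+06


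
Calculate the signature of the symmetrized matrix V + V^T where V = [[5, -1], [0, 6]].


Step 1: V + V^T = [[10, -1], [-1, 12]]
Step 2: trace = 22, det = 119
Step 3: Discriminant = 22^2 - 4*119 = 8
Step 4: Eigenvalues: 12.4142, 9.58579
Step 5: Signature = (# positive eigenvalues) - (# negative eigenvalues) = 2

2


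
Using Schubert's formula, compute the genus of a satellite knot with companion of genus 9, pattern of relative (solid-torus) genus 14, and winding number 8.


Schubert: g(satellite) = g_rel(pattern) + |winding| * g(companion),
where g_rel(pattern) is the genus of the pattern relative to the solid torus.
= 14 + 8 * 9
= 14 + 72 = 86

86


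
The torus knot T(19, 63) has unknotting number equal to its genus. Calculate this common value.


For a torus knot T(p,q), both the unknotting number and genus equal (p-1)(q-1)/2.
= (19-1)(63-1)/2
= 18*62/2
= 1116/2 = 558

558


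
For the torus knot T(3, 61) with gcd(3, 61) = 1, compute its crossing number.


For a torus knot T(p, q) with gcd(p,q)=1,
the crossing number is min(p*(q-1), q*(p-1)).
p*(q-1) = 3*60 = 180
q*(p-1) = 61*2 = 122
min(180, 122) = 122

122


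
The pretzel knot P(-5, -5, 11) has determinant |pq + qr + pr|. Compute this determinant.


Step 1: Compute pq + qr + pr.
pq = (-5)*(-5) = 25
qr = (-5)*11 = -55
pr = (-5)*11 = -55
pq + qr + pr = 25 + (-55) + (-55) = -85
Step 2: Take absolute value.
det(P(-5,-5,11)) = |-85| = 85

85


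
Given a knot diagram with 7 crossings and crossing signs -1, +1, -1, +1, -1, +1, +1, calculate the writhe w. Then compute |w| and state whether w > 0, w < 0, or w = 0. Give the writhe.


Step 1: Count positive crossings (+1).
Positive crossings: 4
Step 2: Count negative crossings (-1).
Negative crossings: 3
Step 3: Writhe = (positive) - (negative)
w = 4 - 3 = 1
Step 4: |w| = 1, and w is positive

1
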